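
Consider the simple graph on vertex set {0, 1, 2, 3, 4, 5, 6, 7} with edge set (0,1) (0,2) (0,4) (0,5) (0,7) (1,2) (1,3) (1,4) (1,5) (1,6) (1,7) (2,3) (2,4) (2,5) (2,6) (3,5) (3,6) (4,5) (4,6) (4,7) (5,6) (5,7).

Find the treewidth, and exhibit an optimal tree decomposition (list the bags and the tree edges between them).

Treewidth 4.
Bags: B1 = {0, 1, 2, 4, 5}  B2 = {1, 2, 4, 5, 6}  B3 = {1, 2, 3, 5, 6}  B4 = {0, 1, 4, 5, 7}
Tree: B1–B2, B2–B3, B1–B4

Each bag holds 5 vertices, so the decomposition has width 4, which upper-bounds the treewidth. For the lower bound, the 5 vertices {1, 2, 3, 5, 6} are pairwise adjacent, and any tree decomposition puts a clique entirely inside one bag — forcing width ≥ 4. Combining the bounds, tw(G) = 4.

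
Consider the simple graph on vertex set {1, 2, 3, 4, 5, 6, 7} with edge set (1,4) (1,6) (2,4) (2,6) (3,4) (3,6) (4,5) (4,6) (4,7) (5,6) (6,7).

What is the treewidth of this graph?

2

A width-2 tree decomposition is:
Bags: B1 = {2, 4, 6}  B2 = {1, 4, 6}  B3 = {4, 6, 7}  B4 = {4, 5, 6}  B5 = {3, 4, 6}
Tree: B1–B2, B2–B3, B3–B4, B3–B5
Every bag has size at most 3, so the width is 3 − 1 = 2 and tw(G) ≤ 2. For the lower bound, the 3 vertices {1, 4, 6} are pairwise adjacent, and any tree decomposition puts a clique entirely inside one bag — forcing width ≥ 2. Hence tw(G) = 2 exactly.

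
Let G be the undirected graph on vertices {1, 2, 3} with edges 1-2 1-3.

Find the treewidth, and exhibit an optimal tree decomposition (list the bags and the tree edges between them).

Treewidth 1.
One such decomposition:
Bags: B1 = {1, 3}  B2 = {1, 2}
Tree: B1–B2

Every bag has size at most 2, so the width is 2 − 1 = 1 and tw(G) ≤ 1. G has an edge, so its treewidth is at least 1. Combining the bounds, tw(G) = 1.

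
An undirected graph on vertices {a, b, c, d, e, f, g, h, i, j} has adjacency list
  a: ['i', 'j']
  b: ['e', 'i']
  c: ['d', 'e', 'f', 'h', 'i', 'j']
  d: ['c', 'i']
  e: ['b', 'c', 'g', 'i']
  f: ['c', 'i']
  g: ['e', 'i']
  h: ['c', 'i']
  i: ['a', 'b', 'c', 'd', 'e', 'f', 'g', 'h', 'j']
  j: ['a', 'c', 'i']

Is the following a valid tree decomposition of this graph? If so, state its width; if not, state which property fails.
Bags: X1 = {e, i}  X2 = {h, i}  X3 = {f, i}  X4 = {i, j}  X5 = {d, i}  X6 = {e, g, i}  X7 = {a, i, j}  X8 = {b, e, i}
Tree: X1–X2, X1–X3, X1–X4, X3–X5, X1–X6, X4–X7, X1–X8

A tree decomposition must satisfy three properties: every vertex lies in some bag; for every edge, both endpoints lie together in some bag; and for every vertex, the bags containing it form a connected subtree. Here vertex c appears in no bag, so the decomposition is invalid.

No — vertex c appears in no bag.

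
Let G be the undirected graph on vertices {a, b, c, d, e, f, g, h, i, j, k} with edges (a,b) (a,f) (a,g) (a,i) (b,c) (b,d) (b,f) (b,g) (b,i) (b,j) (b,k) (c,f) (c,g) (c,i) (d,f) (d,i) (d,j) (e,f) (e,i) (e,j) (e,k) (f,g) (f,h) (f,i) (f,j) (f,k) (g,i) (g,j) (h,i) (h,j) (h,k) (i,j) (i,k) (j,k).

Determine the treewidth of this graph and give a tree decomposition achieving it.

Treewidth 4.
One optimal decomposition is:
Bags: B1 = {b, f, g, i, j}  B2 = {b, f, i, j, k}  B3 = {b, d, f, i, j}  B4 = {b, c, f, g, i}  B5 = {e, f, i, j, k}  B6 = {a, b, f, g, i}  B7 = {f, h, i, j, k}
Tree: B1–B2, B2–B3, B1–B4, B2–B5, B1–B6, B5–B7

Every bag has size at most 5, so the width is 5 − 1 = 4 and tw(G) ≤ 4. On the other hand G contains the 5-clique {e, f, i, j, k}. A clique must lie in a single bag of any decomposition, so no decomposition can have width below 4. The upper and lower bounds meet at 4, so that is the treewidth.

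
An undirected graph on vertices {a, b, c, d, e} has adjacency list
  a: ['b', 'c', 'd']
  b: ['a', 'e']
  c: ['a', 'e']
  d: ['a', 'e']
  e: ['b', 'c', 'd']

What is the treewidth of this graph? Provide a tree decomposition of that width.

Treewidth 2.
One optimal decomposition is:
Bags: B1 = {a, b, e}  B2 = {a, c, e}  B3 = {a, d, e}
Tree: B1–B2, B2–B3

The largest bag has 3 vertices, giving width 2; this decomposition certifies tw(G) ≤ 2. For the lower bound, G contains the cycle a–b–e–c–a, so G is not a forest; only forests have treewidth ≤ 1, hence tw(G) ≥ 2. The upper and lower bounds meet at 2, so that is the treewidth.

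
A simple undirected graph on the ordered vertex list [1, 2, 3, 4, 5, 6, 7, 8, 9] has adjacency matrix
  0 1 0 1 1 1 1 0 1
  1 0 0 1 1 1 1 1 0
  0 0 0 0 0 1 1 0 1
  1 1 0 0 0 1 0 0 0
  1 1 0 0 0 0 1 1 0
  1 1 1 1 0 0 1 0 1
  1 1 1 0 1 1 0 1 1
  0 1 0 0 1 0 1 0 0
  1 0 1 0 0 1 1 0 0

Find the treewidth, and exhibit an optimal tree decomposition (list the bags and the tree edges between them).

Treewidth 3.
One such decomposition:
Bags: B1 = {1, 6, 7, 9}  B2 = {1, 2, 6, 7}  B3 = {1, 2, 5, 7}  B4 = {3, 6, 7, 9}  B5 = {2, 5, 7, 8}  B6 = {1, 2, 4, 6}
Tree: B1–B2, B2–B3, B1–B4, B3–B5, B2–B6

Every bag has size at most 4, so the width is 4 − 1 = 3 and tw(G) ≤ 3. For the lower bound, the 4 vertices {1, 2, 4, 6} are pairwise adjacent, and any tree decomposition puts a clique entirely inside one bag — forcing width ≥ 3. Combining the bounds, tw(G) = 3.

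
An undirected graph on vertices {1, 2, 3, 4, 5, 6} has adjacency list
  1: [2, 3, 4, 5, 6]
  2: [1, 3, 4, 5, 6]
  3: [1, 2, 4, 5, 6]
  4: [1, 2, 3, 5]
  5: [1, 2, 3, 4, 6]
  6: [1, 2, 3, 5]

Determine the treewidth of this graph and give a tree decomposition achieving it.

Each bag holds 5 vertices, so the decomposition has width 4, which upper-bounds the treewidth. For the lower bound, the 5 vertices {1, 2, 3, 4, 5} are pairwise adjacent, and any tree decomposition puts a clique entirely inside one bag — forcing width ≥ 4. Therefore the treewidth is 4.

Treewidth 4.
One such decomposition:
Bags: B1 = {1, 2, 3, 5, 6}  B2 = {1, 2, 3, 4, 5}
Tree: B1–B2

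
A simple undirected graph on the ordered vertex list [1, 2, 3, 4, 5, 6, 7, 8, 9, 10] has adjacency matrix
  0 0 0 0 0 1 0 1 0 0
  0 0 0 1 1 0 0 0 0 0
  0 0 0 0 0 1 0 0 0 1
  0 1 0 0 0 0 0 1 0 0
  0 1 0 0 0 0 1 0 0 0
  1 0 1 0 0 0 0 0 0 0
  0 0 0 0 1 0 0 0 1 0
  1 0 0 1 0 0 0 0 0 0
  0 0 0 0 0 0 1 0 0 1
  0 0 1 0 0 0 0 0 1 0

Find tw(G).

A width-2 tree decomposition is:
Bags: B1 = {5, 7, 9}  B2 = {2, 5, 9}  B3 = {2, 4, 9}  B4 = {4, 8, 9}  B5 = {1, 8, 9}  B6 = {1, 6, 9}  B7 = {3, 6, 9}  B8 = {3, 9, 10}
Tree: B1–B2, B2–B3, B3–B4, B4–B5, B5–B6, B6–B7, B7–B8
Every bag has size at most 3, so the width is 3 − 1 = 2 and tw(G) ≤ 2. The edges 9–7–5–2–4–8–1–6–3–10–9 form a cycle, so G is not a tree and its treewidth is at least 2. The upper and lower bounds meet at 2, so that is the treewidth.

2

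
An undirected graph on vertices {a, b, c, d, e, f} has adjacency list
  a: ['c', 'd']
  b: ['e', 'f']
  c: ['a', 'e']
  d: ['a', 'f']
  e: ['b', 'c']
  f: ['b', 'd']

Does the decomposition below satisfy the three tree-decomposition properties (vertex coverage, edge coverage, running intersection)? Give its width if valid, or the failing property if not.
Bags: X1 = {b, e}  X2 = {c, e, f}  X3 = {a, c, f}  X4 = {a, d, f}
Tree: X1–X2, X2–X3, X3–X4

A tree decomposition must satisfy three properties: every vertex lies in some bag; for every edge, both endpoints lie together in some bag; and for every vertex, the bags containing it form a connected subtree. Here edge (f,b) lies in no bag, so the decomposition is invalid.

No — edge (f,b) lies in no bag.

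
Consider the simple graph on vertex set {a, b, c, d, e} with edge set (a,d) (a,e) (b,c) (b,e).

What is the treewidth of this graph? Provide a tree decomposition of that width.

The largest bag has 2 vertices, giving width 1; this decomposition certifies tw(G) ≤ 1. Any graph with an edge has treewidth ≥ 1, and G has the edge d–a. Hence tw(G) = 1 exactly.

Treewidth 1.
One such decomposition:
Bags: B1 = {a, d}  B2 = {a, e}  B3 = {b, e}  B4 = {b, c}
Tree: B1–B2, B2–B3, B3–B4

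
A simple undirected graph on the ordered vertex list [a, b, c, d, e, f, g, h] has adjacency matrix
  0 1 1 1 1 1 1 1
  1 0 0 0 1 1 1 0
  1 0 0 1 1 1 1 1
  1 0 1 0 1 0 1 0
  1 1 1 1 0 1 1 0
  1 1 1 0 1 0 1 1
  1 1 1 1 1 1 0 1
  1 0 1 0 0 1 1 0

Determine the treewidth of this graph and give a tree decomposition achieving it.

The largest bag has 5 vertices, giving width 4; this decomposition certifies tw(G) ≤ 4. For the lower bound, the 5 vertices {a, c, d, e, g} are pairwise adjacent, and any tree decomposition puts a clique entirely inside one bag — forcing width ≥ 4. The upper and lower bounds meet at 4, so that is the treewidth.

Treewidth 4.
Bags: B1 = {a, c, d, e, g}  B2 = {a, c, e, f, g}  B3 = {a, c, f, g, h}  B4 = {a, b, e, f, g}
Tree: B1–B2, B2–B3, B2–B4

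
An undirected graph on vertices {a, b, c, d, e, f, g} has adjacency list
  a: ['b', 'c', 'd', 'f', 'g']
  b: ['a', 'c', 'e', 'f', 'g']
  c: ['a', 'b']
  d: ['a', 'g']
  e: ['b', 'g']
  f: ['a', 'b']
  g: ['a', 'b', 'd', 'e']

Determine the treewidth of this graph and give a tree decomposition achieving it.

Treewidth 2.
Bags: B1 = {a, b, c}  B2 = {a, b, g}  B3 = {a, b, f}  B4 = {a, d, g}  B5 = {b, e, g}
Tree: B1–B2, B1–B3, B2–B4, B2–B5

Every bag has size at most 3, so the width is 3 − 1 = 2 and tw(G) ≤ 2. For the lower bound, the 3 vertices {b, e, g} are pairwise adjacent, and any tree decomposition puts a clique entirely inside one bag — forcing width ≥ 2. Combining the bounds, tw(G) = 2.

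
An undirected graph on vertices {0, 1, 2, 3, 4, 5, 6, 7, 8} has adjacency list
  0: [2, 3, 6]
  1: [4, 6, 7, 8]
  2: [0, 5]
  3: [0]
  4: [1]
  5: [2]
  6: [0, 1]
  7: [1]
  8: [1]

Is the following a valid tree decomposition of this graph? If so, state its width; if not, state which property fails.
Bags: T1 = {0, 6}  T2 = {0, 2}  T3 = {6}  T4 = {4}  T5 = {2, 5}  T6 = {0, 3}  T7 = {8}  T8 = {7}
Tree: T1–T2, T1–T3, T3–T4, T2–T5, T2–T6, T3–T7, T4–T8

A tree decomposition must satisfy three properties: every vertex lies in some bag; for every edge, both endpoints lie together in some bag; and for every vertex, the bags containing it form a connected subtree. Here vertex 1 appears in no bag, so the decomposition is invalid.

No — vertex 1 appears in no bag.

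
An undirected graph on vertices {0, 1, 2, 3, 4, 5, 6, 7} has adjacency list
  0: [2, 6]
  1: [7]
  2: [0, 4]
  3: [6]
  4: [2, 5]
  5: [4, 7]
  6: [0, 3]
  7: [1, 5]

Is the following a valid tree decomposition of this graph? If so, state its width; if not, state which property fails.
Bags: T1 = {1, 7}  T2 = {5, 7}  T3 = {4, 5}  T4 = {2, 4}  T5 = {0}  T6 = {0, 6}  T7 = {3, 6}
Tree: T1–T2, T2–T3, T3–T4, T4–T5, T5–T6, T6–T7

A tree decomposition must satisfy three properties: every vertex lies in some bag; for every edge, both endpoints lie together in some bag; and for every vertex, the bags containing it form a connected subtree. Here edge (2,0) lies in no bag, so the decomposition is invalid.

No — edge (2,0) lies in no bag.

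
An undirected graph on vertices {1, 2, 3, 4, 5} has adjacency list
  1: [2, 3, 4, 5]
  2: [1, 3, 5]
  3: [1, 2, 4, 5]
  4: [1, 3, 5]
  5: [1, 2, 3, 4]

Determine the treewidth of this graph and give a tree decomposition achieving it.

Treewidth 3.
One optimal decomposition is:
Bags: B1 = {1, 2, 3, 5}  B2 = {1, 3, 4, 5}
Tree: B1–B2

Each bag holds 4 vertices, so the decomposition has width 3, which upper-bounds the treewidth. For the lower bound, the 4 vertices {1, 2, 3, 5} are pairwise adjacent, and any tree decomposition puts a clique entirely inside one bag — forcing width ≥ 3. Hence tw(G) = 3 exactly.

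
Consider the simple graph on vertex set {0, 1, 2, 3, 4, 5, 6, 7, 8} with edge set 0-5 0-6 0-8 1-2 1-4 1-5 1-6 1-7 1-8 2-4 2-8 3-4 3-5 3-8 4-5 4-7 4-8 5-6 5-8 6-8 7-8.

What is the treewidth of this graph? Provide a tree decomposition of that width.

Treewidth 3.
Bags: B1 = {0, 5, 6, 8}  B2 = {1, 5, 6, 8}  B3 = {1, 4, 5, 8}  B4 = {1, 2, 4, 8}  B5 = {1, 4, 7, 8}  B6 = {3, 4, 5, 8}
Tree: B1–B2, B2–B3, B3–B4, B3–B5, B3–B6

Each bag holds 4 vertices, so the decomposition has width 3, which upper-bounds the treewidth. For the lower bound, the 4 vertices {0, 5, 6, 8} are pairwise adjacent, and any tree decomposition puts a clique entirely inside one bag — forcing width ≥ 3. The upper and lower bounds meet at 3, so that is the treewidth.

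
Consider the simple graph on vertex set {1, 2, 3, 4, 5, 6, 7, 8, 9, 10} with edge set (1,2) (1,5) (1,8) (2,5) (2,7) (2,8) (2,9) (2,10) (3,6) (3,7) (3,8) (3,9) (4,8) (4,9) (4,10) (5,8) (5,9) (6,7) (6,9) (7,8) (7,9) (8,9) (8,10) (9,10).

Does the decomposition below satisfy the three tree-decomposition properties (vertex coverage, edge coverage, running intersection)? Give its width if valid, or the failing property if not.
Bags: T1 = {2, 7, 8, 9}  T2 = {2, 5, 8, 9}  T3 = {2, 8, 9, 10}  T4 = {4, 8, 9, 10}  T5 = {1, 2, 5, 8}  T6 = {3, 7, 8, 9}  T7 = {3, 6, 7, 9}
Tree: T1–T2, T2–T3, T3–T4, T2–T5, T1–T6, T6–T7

Checking the three conditions: (i) the bags cover all of {1, 2, 3, 4, 5, 6, 7, 8, 9, 10}; (ii) for each edge, some bag contains both endpoints; (iii) the bags containing any fixed vertex form a subtree. All hold, so the decomposition is valid with width 4 − 1 = 3.

Yes; width 3.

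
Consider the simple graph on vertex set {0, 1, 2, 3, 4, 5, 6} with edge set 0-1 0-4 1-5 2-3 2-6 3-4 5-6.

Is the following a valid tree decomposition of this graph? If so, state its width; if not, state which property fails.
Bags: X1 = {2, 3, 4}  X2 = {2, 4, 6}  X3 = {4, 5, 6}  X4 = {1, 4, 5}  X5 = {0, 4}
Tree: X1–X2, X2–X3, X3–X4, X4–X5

A tree decomposition must satisfy three properties: every vertex lies in some bag; for every edge, both endpoints lie together in some bag; and for every vertex, the bags containing it form a connected subtree. Here edge (1,0) lies in no bag, so the decomposition is invalid.

No — edge (1,0) lies in no bag.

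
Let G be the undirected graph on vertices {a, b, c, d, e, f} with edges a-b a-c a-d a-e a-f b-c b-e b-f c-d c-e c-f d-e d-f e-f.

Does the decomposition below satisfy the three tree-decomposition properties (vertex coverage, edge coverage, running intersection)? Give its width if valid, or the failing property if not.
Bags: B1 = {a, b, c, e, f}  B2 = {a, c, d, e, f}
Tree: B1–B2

Every vertex of G appears in some bag (union = {a, b, c, d, e, f}); every edge is covered by a bag; and for each vertex v the set of bags containing v is connected in the bag tree. The decomposition is therefore valid. The largest bag has 5 vertices, so the width is 4.

Yes; width 4.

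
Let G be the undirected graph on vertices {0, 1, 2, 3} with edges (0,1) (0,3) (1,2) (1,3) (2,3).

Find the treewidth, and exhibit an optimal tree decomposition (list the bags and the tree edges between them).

Treewidth 2.
Bags: B1 = {0, 1, 3}  B2 = {1, 2, 3}
Tree: B1–B2

Each bag holds 3 vertices, so the decomposition has width 2, which upper-bounds the treewidth. On the other hand G contains the 3-clique {0, 1, 3}. A clique must lie in a single bag of any decomposition, so no decomposition can have width below 2. The upper and lower bounds meet at 2, so that is the treewidth.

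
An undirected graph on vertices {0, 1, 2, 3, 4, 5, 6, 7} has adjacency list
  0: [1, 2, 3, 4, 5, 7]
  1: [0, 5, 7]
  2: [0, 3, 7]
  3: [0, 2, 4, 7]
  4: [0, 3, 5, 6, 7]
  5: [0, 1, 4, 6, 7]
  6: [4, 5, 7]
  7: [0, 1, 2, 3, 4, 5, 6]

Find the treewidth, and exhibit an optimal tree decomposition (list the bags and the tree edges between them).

Every bag has size at most 4, so the width is 4 − 1 = 3 and tw(G) ≤ 3. For the lower bound, the 4 vertices {0, 1, 5, 7} are pairwise adjacent, and any tree decomposition puts a clique entirely inside one bag — forcing width ≥ 3. Hence tw(G) = 3 exactly.

Treewidth 3.
Bags: B1 = {0, 3, 4, 7}  B2 = {0, 2, 3, 7}  B3 = {0, 4, 5, 7}  B4 = {0, 1, 5, 7}  B5 = {4, 5, 6, 7}
Tree: B1–B2, B1–B3, B3–B4, B3–B5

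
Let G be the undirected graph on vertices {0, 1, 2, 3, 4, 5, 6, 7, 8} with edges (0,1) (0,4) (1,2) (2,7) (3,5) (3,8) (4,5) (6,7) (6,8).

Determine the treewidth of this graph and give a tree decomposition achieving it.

Every bag has size at most 3, so the width is 3 − 1 = 2 and tw(G) ≤ 2. Since 5–3–8–6–7–2–1–0–4–5 is a cycle in G, G is not acyclic. Forests are exactly the graphs of treewidth ≤ 1, so tw(G) ≥ 2. The upper and lower bounds meet at 2, so that is the treewidth.

Treewidth 2.
One optimal decomposition is:
Bags: B1 = {3, 5, 8}  B2 = {5, 6, 8}  B3 = {5, 6, 7}  B4 = {2, 5, 7}  B5 = {1, 2, 5}  B6 = {0, 1, 5}  B7 = {0, 4, 5}
Tree: B1–B2, B2–B3, B3–B4, B4–B5, B5–B6, B6–B7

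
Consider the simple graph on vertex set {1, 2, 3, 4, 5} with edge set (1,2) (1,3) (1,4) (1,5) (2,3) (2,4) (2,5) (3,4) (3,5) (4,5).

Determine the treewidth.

4

A width-4 tree decomposition is:
Bags: B1 = {1, 2, 3, 4, 5}
Tree: (single bag)
A single bag containing all 5 vertices is trivially a valid decomposition of width 4. For the lower bound, the 5 vertices {1, 2, 3, 4, 5} are pairwise adjacent, and any tree decomposition puts a clique entirely inside one bag — forcing width ≥ 4. Hence tw(G) = 4 exactly.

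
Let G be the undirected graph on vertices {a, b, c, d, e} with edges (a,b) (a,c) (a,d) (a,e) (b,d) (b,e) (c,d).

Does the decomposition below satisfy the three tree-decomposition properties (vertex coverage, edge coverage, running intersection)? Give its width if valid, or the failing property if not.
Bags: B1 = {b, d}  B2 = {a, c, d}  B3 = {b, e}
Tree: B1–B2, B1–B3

A tree decomposition must satisfy three properties: every vertex lies in some bag; for every edge, both endpoints lie together in some bag; and for every vertex, the bags containing it form a connected subtree. Here edge (a,b) lies in no bag, so the decomposition is invalid.

No — edge (a,b) lies in no bag.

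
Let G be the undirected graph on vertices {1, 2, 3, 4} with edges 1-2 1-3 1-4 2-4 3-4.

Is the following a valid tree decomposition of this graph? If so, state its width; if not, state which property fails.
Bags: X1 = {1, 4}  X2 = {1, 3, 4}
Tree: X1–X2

No — vertex 2 appears in no bag.

A tree decomposition must satisfy three properties: every vertex lies in some bag; for every edge, both endpoints lie together in some bag; and for every vertex, the bags containing it form a connected subtree. Here vertex 2 appears in no bag, so the decomposition is invalid.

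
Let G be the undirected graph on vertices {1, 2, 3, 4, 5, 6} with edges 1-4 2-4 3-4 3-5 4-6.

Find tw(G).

1

A width-1 tree decomposition is:
Bags: B1 = {1, 4}  B2 = {3, 4}  B3 = {2, 4}  B4 = {4, 6}  B5 = {3, 5}
Tree: B1–B2, B1–B3, B2–B4, B2–B5
The largest bag has 2 vertices, giving width 1; this decomposition certifies tw(G) ≤ 1. Any graph with an edge has treewidth ≥ 1, and G has the edge 1–4. The upper and lower bounds meet at 1, so that is the treewidth.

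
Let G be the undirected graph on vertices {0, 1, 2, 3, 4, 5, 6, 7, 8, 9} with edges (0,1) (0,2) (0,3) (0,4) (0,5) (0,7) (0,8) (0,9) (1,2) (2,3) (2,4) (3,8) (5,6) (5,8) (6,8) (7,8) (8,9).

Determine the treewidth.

A width-2 tree decomposition is:
Bags: B1 = {0, 2, 3}  B2 = {0, 3, 8}  B3 = {0, 5, 8}  B4 = {5, 6, 8}  B5 = {0, 1, 2}  B6 = {0, 8, 9}  B7 = {0, 2, 4}  B8 = {0, 7, 8}
Tree: B1–B2, B2–B3, B3–B4, B1–B5, B2–B6, B1–B7, B6–B8
Every bag has size at most 3, so the width is 3 − 1 = 2 and tw(G) ≤ 2. On the other hand G contains the 3-clique {0, 8, 9}. A clique must lie in a single bag of any decomposition, so no decomposition can have width below 2. Hence tw(G) = 2 exactly.

2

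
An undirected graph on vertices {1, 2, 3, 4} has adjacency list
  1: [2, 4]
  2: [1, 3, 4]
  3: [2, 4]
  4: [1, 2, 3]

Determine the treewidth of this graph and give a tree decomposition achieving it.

Treewidth 2.
One optimal decomposition is:
Bags: B1 = {2, 3, 4}  B2 = {1, 2, 4}
Tree: B1–B2

The largest bag has 3 vertices, giving width 2; this decomposition certifies tw(G) ≤ 2. On the other hand G contains the 3-clique {1, 2, 4}. A clique must lie in a single bag of any decomposition, so no decomposition can have width below 2. The upper and lower bounds meet at 2, so that is the treewidth.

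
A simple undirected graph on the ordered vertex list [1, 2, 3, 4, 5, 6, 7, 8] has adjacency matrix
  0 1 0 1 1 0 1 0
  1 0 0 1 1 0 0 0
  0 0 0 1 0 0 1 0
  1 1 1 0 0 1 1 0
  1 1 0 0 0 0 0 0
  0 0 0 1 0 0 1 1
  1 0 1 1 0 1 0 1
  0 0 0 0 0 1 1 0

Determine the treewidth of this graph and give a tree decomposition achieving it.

The largest bag has 3 vertices, giving width 2; this decomposition certifies tw(G) ≤ 2. For the lower bound, the 3 vertices {6, 7, 8} are pairwise adjacent, and any tree decomposition puts a clique entirely inside one bag — forcing width ≥ 2. Hence tw(G) = 2 exactly.

Treewidth 2.
One such decomposition:
Bags: B1 = {1, 4, 7}  B2 = {4, 6, 7}  B3 = {6, 7, 8}  B4 = {1, 2, 4}  B5 = {3, 4, 7}  B6 = {1, 2, 5}
Tree: B1–B2, B2–B3, B1–B4, B2–B5, B4–B6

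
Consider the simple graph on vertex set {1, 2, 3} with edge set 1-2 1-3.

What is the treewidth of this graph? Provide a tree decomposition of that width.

Treewidth 1.
Bags: B1 = {1, 2}  B2 = {1, 3}
Tree: B1–B2

Every bag has size at most 2, so the width is 2 − 1 = 1 and tw(G) ≤ 1. Any graph with an edge has treewidth ≥ 1, and G has the edge 1–2. Hence tw(G) = 1 exactly.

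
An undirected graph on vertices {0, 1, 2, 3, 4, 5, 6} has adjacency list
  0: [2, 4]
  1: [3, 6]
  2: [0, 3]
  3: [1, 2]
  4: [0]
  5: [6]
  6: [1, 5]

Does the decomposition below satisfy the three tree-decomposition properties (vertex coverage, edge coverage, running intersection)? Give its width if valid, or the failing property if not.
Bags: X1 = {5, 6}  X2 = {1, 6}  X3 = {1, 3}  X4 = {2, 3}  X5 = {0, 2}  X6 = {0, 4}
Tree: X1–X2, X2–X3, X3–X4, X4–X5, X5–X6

Checking the three conditions: (i) the bags cover all of {0, 1, 2, 3, 4, 5, 6}; (ii) for each edge, some bag contains both endpoints; (iii) the bags containing any fixed vertex form a subtree. All hold, so the decomposition is valid with width 2 − 1 = 1.

Yes; width 1.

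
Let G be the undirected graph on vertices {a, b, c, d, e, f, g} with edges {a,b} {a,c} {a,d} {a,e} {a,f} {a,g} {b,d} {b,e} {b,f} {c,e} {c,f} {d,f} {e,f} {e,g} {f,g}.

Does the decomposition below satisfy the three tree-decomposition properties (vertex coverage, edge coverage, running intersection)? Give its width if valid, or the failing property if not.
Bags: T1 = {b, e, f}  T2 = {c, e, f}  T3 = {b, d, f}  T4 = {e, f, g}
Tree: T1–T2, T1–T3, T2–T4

A tree decomposition must satisfy three properties: every vertex lies in some bag; for every edge, both endpoints lie together in some bag; and for every vertex, the bags containing it form a connected subtree. Here vertex a appears in no bag, so the decomposition is invalid.

No — vertex a appears in no bag.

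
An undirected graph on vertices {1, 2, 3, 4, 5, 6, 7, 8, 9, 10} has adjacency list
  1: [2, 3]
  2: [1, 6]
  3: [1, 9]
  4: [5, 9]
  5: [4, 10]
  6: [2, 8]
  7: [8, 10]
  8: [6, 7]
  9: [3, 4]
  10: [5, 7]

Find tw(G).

A width-2 tree decomposition is:
Bags: B1 = {1, 2, 3}  B2 = {2, 3, 9}  B3 = {2, 4, 9}  B4 = {2, 4, 5}  B5 = {2, 5, 10}  B6 = {2, 7, 10}  B7 = {2, 7, 8}  B8 = {2, 6, 8}
Tree: B1–B2, B2–B3, B3–B4, B4–B5, B5–B6, B6–B7, B7–B8
The largest bag has 3 vertices, giving width 2; this decomposition certifies tw(G) ≤ 2. The edges 2–1–3–9–4–5–10–7–8–6–2 form a cycle, so G is not a tree and its treewidth is at least 2. Hence tw(G) = 2 exactly.

2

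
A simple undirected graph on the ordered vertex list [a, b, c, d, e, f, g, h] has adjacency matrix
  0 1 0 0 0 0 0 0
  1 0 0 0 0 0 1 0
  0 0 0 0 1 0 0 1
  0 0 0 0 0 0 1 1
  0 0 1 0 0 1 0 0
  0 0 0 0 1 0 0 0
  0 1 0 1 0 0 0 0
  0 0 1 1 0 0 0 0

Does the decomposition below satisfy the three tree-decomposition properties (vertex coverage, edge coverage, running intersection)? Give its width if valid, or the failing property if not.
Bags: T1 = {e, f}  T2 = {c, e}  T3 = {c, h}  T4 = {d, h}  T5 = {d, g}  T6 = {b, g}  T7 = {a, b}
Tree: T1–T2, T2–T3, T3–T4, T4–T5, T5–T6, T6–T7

Checking the three conditions: (i) the bags cover all of {a, b, c, d, e, f, g, h}; (ii) for each edge, some bag contains both endpoints; (iii) the bags containing any fixed vertex form a subtree. All hold, so the decomposition is valid with width 2 − 1 = 1.

Yes; width 1.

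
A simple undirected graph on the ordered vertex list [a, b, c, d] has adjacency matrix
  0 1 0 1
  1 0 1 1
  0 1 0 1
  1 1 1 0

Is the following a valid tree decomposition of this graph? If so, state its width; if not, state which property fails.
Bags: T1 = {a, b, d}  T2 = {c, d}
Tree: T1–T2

No — edge (b,c) lies in no bag.

A tree decomposition must satisfy three properties: every vertex lies in some bag; for every edge, both endpoints lie together in some bag; and for every vertex, the bags containing it form a connected subtree. Here edge (b,c) lies in no bag, so the decomposition is invalid.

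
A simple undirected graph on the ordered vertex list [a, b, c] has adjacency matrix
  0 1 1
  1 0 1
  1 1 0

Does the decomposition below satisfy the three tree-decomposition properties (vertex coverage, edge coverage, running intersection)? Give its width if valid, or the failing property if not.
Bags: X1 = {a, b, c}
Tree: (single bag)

Checking the three conditions: (i) the bags cover all of {a, b, c}; (ii) for each edge, some bag contains both endpoints; (iii) the bags containing any fixed vertex form a subtree. All hold, so the decomposition is valid with width 3 − 1 = 2.

Yes; width 2.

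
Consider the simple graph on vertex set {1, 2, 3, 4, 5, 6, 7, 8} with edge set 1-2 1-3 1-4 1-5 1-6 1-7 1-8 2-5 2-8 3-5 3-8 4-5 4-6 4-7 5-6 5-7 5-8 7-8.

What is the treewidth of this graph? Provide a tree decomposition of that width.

Treewidth 3.
One optimal decomposition is:
Bags: B1 = {1, 4, 5, 7}  B2 = {1, 4, 5, 6}  B3 = {1, 5, 7, 8}  B4 = {1, 3, 5, 8}  B5 = {1, 2, 5, 8}
Tree: B1–B2, B1–B3, B3–B4, B3–B5

The largest bag has 4 vertices, giving width 3; this decomposition certifies tw(G) ≤ 3. For the lower bound, the 4 vertices {1, 2, 5, 8} are pairwise adjacent, and any tree decomposition puts a clique entirely inside one bag — forcing width ≥ 3. Hence tw(G) = 3 exactly.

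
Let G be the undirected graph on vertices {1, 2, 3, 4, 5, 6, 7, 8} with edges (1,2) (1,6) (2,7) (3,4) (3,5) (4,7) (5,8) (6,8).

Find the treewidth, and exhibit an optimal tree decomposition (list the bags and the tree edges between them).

Each bag holds 3 vertices, so the decomposition has width 2, which upper-bounds the treewidth. Since 2–7–4–3–5–8–6–1–2 is a cycle in G, G is not acyclic. Forests are exactly the graphs of treewidth ≤ 1, so tw(G) ≥ 2. Therefore the treewidth is 2.

Treewidth 2.
One such decomposition:
Bags: B1 = {2, 4, 7}  B2 = {2, 3, 4}  B3 = {2, 3, 5}  B4 = {2, 5, 8}  B5 = {2, 6, 8}  B6 = {1, 2, 6}
Tree: B1–B2, B2–B3, B3–B4, B4–B5, B5–B6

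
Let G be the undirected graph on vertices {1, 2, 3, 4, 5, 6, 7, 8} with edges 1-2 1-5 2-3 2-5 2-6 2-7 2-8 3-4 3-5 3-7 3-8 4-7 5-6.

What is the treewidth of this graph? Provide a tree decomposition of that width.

Every bag has size at most 3, so the width is 3 − 1 = 2 and tw(G) ≤ 2. On the other hand G contains the 3-clique {1, 2, 5}. A clique must lie in a single bag of any decomposition, so no decomposition can have width below 2. The upper and lower bounds meet at 2, so that is the treewidth.

Treewidth 2.
One optimal decomposition is:
Bags: B1 = {2, 3, 7}  B2 = {2, 3, 8}  B3 = {2, 3, 5}  B4 = {2, 5, 6}  B5 = {1, 2, 5}  B6 = {3, 4, 7}
Tree: B1–B2, B2–B3, B3–B4, B4–B5, B1–B6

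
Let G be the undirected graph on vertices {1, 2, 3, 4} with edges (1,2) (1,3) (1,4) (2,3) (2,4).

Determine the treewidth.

A width-2 tree decomposition is:
Bags: B1 = {1, 2, 3}  B2 = {1, 2, 4}
Tree: B1–B2
Each bag holds 3 vertices, so the decomposition has width 2, which upper-bounds the treewidth. Conversely, {1, 2, 3} is a clique of size 3, and the vertices of any clique must share a bag in every tree decomposition; so some bag has ≥ 3 vertices and tw(G) ≥ 2. Combining the bounds, tw(G) = 2.

2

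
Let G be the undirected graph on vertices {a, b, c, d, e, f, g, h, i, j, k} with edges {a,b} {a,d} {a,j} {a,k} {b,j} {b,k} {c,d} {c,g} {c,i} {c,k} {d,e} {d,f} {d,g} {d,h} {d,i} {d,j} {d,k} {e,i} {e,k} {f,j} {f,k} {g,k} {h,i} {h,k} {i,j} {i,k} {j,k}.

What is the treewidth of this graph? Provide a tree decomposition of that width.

Treewidth 3.
One optimal decomposition is:
Bags: B1 = {d, h, i, k}  B2 = {d, i, j, k}  B3 = {a, d, j, k}  B4 = {a, b, j, k}  B5 = {d, f, j, k}  B6 = {d, e, i, k}  B7 = {c, d, i, k}  B8 = {c, d, g, k}
Tree: B1–B2, B2–B3, B3–B4, B3–B5, B2–B6, B2–B7, B7–B8

Every bag has size at most 4, so the width is 4 − 1 = 3 and tw(G) ≤ 3. For the lower bound, the 4 vertices {c, d, g, k} are pairwise adjacent, and any tree decomposition puts a clique entirely inside one bag — forcing width ≥ 3. Hence tw(G) = 3 exactly.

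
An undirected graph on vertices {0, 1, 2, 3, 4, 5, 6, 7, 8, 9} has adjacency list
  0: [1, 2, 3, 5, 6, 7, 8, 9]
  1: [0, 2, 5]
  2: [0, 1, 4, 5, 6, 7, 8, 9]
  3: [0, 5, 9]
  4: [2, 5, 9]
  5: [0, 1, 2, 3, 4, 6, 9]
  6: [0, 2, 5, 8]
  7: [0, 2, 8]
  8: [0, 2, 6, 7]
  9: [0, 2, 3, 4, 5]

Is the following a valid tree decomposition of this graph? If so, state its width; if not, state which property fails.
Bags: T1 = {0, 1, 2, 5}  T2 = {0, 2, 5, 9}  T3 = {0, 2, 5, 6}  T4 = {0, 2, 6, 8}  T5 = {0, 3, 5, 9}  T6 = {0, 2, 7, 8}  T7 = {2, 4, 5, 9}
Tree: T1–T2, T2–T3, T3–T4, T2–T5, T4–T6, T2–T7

Yes; width 3.

Vertex coverage: the bags together contain {0, 1, 2, 3, 4, 5, 6, 7, 8, 9}, the full vertex set. Edge coverage: each edge of G has both endpoints in at least one bag. Running intersection: for every vertex, the bags containing it form a connected subtree. All three properties hold, so this is a valid tree decomposition of width max|bag| − 1 = 3, and hence tw(G) ≤ 3.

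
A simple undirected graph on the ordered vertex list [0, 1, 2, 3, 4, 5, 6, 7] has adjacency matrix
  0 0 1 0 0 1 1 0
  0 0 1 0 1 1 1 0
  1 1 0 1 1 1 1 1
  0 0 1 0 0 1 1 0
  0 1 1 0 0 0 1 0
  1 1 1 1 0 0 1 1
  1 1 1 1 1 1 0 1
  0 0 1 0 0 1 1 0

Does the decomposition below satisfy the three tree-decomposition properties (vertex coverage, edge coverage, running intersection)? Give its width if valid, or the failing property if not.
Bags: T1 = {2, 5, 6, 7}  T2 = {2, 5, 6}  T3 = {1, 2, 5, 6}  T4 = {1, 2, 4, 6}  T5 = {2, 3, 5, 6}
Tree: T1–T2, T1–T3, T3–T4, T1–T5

No — vertex 0 appears in no bag.

A tree decomposition must satisfy three properties: every vertex lies in some bag; for every edge, both endpoints lie together in some bag; and for every vertex, the bags containing it form a connected subtree. Here vertex 0 appears in no bag, so the decomposition is invalid.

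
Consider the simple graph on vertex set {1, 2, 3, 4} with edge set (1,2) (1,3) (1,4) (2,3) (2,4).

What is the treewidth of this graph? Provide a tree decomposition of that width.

Treewidth 2.
One optimal decomposition is:
Bags: B1 = {1, 2, 4}  B2 = {1, 2, 3}
Tree: B1–B2

Every bag has size at most 3, so the width is 3 − 1 = 2 and tw(G) ≤ 2. Conversely, {1, 2, 3} is a clique of size 3, and the vertices of any clique must share a bag in every tree decomposition; so some bag has ≥ 3 vertices and tw(G) ≥ 2. Combining the bounds, tw(G) = 2.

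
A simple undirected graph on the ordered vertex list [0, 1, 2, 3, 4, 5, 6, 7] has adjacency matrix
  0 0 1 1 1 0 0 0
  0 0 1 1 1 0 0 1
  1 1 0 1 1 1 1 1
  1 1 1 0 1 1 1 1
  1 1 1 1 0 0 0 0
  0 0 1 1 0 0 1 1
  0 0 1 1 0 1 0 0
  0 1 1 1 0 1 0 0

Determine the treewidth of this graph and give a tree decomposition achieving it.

Every bag has size at most 4, so the width is 4 − 1 = 3 and tw(G) ≤ 3. Conversely, {0, 2, 3, 4} is a clique of size 4, and the vertices of any clique must share a bag in every tree decomposition; so some bag has ≥ 4 vertices and tw(G) ≥ 3. The upper and lower bounds meet at 3, so that is the treewidth.

Treewidth 3.
One such decomposition:
Bags: B1 = {1, 2, 3, 7}  B2 = {1, 2, 3, 4}  B3 = {2, 3, 5, 7}  B4 = {0, 2, 3, 4}  B5 = {2, 3, 5, 6}
Tree: B1–B2, B1–B3, B2–B4, B3–B5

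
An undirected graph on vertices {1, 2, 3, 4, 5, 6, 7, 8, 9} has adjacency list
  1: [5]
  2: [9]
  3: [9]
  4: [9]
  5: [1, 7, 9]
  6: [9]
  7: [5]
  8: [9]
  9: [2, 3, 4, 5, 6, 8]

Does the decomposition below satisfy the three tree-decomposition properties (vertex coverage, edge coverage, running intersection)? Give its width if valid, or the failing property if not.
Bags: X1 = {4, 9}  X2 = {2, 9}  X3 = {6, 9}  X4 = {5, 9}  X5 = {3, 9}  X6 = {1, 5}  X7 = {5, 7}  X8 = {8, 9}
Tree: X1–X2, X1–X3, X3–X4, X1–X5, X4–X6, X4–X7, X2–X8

Every vertex of G appears in some bag (union = {1, 2, 3, 4, 5, 6, 7, 8, 9}); every edge is covered by a bag; and for each vertex v the set of bags containing v is connected in the bag tree. The decomposition is therefore valid. The largest bag has 2 vertices, so the width is 1.

Yes; width 1.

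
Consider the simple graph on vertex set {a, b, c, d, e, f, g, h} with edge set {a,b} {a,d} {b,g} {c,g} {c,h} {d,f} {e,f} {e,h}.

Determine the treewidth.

2

A width-2 tree decomposition is:
Bags: B1 = {d, e, f}  B2 = {d, e, h}  B3 = {c, d, h}  B4 = {c, d, g}  B5 = {b, d, g}  B6 = {a, b, d}
Tree: B1–B2, B2–B3, B3–B4, B4–B5, B5–B6
Each bag holds 3 vertices, so the decomposition has width 2, which upper-bounds the treewidth. Since d–f–e–h–c–g–b–a–d is a cycle in G, G is not acyclic. Forests are exactly the graphs of treewidth ≤ 1, so tw(G) ≥ 2. Combining the bounds, tw(G) = 2.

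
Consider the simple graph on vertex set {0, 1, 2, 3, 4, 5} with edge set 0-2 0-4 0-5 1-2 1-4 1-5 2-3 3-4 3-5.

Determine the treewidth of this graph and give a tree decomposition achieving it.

Every bag has size at most 4, so the width is 4 − 1 = 3 and tw(G) ≤ 3. For the lower bound: the 4 vertex sets {1,2}, {0,5}, {3}, {4} are disjoint, each induces a connected subgraph, and every pair is joined by at least one edge of G. Contracting each set to a single vertex therefore yields K_{4} as a minor, and since treewidth is minor-monotone, tw(G) ≥ tw(K_{4}) = 3. Combining the bounds, tw(G) = 3.

Treewidth 3.
Bags: B1 = {0, 1, 2, 3}  B2 = {0, 1, 3, 5}  B3 = {0, 1, 3, 4}
Tree: B1–B2, B2–B3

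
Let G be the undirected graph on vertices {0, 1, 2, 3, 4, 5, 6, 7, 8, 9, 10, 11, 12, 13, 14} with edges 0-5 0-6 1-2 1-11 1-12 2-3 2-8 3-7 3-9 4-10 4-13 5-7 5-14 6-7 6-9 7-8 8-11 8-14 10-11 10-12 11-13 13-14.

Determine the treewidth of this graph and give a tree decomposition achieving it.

The largest bag has 4 vertices, giving width 3; this decomposition certifies tw(G) ≤ 3. For the lower bound: the 4 vertex sets {4,10,12}, {1}, {11}, {2,8,13,14} are disjoint, each induces a connected subgraph, and every pair is joined by at least one edge of G. Contracting each set to a single vertex therefore yields K_{4} as a minor, and since treewidth is minor-monotone, tw(G) ≥ tw(K_{4}) = 3. The upper and lower bounds meet at 3, so that is the treewidth.

Treewidth 3.
One optimal decomposition is:
Bags: B1 = {1, 4, 10, 12}  B2 = {1, 4, 10, 11}  B3 = {1, 4, 11, 13}  B4 = {1, 2, 11, 13}  B5 = {2, 8, 11, 13}  B6 = {2, 8, 13, 14}  B7 = {2, 3, 8, 14}  B8 = {3, 7, 8, 14}  B9 = {3, 5, 7, 14}  B10 = {3, 5, 7, 9}  B11 = {5, 6, 7, 9}  B12 = {0, 5, 6, 9}
Tree: B1–B2, B2–B3, B3–B4, B4–B5, B5–B6, B6–B7, B7–B8, B8–B9, B9–B10, B10–B11, B11–B12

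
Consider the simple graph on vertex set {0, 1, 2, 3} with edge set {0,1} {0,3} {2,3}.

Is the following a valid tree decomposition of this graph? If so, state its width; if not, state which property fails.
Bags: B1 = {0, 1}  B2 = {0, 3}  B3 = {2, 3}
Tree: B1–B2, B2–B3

Every vertex of G appears in some bag (union = {0, 1, 2, 3}); every edge is covered by a bag; and for each vertex v the set of bags containing v is connected in the bag tree. The decomposition is therefore valid. The largest bag has 2 vertices, so the width is 1.

Yes; width 1.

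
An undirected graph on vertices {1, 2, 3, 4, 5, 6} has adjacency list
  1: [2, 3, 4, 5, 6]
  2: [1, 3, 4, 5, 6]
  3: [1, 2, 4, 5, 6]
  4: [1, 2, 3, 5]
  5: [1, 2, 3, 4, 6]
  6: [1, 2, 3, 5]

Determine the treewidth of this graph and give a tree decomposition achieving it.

Treewidth 4.
Bags: B1 = {1, 2, 3, 4, 5}  B2 = {1, 2, 3, 5, 6}
Tree: B1–B2

The largest bag has 5 vertices, giving width 4; this decomposition certifies tw(G) ≤ 4. On the other hand G contains the 5-clique {1, 2, 3, 4, 5}. A clique must lie in a single bag of any decomposition, so no decomposition can have width below 4. Hence tw(G) = 4 exactly.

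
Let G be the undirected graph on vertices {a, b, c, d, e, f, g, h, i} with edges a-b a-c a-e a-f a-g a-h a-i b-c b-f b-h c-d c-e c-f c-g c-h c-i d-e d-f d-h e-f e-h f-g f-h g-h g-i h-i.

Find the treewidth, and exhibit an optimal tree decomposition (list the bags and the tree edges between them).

Treewidth 4.
One such decomposition:
Bags: B1 = {a, c, e, f, h}  B2 = {a, c, f, g, h}  B3 = {a, b, c, f, h}  B4 = {a, c, g, h, i}  B5 = {c, d, e, f, h}
Tree: B1–B2, B2–B3, B2–B4, B1–B5

The largest bag has 5 vertices, giving width 4; this decomposition certifies tw(G) ≤ 4. For the lower bound, the 5 vertices {c, d, e, f, h} are pairwise adjacent, and any tree decomposition puts a clique entirely inside one bag — forcing width ≥ 4. Therefore the treewidth is 4.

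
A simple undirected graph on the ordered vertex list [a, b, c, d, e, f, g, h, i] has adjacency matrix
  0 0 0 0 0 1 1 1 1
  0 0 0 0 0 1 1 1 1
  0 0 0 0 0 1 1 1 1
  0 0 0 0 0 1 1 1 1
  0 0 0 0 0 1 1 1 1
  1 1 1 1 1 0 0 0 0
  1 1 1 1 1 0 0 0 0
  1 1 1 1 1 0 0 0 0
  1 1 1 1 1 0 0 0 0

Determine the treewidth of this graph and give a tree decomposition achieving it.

Each bag holds 5 vertices, so the decomposition has width 4, which upper-bounds the treewidth. For the lower bound: the 5 vertex sets {c,i}, {a,f}, {d,g}, {h}, {b} are disjoint, each induces a connected subgraph, and every pair is joined by at least one edge of G. Contracting each set to a single vertex therefore yields K_{5} as a minor, and since treewidth is minor-monotone, tw(G) ≥ tw(K_{5}) = 4. Hence tw(G) = 4 exactly.

Treewidth 4.
One such decomposition:
Bags: B1 = {c, f, g, h, i}  B2 = {a, f, g, h, i}  B3 = {d, f, g, h, i}  B4 = {b, f, g, h, i}  B5 = {e, f, g, h, i}
Tree: B1–B2, B2–B3, B3–B4, B4–B5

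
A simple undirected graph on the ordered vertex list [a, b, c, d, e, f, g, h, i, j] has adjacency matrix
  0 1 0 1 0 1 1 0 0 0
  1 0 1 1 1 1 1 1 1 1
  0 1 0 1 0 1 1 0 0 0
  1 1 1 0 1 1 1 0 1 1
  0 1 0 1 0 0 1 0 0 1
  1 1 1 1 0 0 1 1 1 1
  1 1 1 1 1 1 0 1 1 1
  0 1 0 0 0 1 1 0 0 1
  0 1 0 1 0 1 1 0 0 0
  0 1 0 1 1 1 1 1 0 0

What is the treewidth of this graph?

4

A width-4 tree decomposition is:
Bags: B1 = {b, d, f, g, j}  B2 = {b, d, e, g, j}  B3 = {a, b, d, f, g}  B4 = {b, d, f, g, i}  B5 = {b, f, g, h, j}  B6 = {b, c, d, f, g}
Tree: B1–B2, B1–B3, B1–B4, B1–B5, B4–B6
The largest bag has 5 vertices, giving width 4; this decomposition certifies tw(G) ≤ 4. On the other hand G contains the 5-clique {b, d, e, g, j}. A clique must lie in a single bag of any decomposition, so no decomposition can have width below 4. Combining the bounds, tw(G) = 4.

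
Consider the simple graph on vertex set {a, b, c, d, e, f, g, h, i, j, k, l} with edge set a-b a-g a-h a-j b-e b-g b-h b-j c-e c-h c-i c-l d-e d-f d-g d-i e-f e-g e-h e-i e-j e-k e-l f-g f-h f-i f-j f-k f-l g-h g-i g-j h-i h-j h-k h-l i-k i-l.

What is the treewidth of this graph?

4

A width-4 tree decomposition is:
Bags: B1 = {e, f, g, h, j}  B2 = {e, f, g, h, i}  B3 = {b, e, g, h, j}  B4 = {d, e, f, g, i}  B5 = {e, f, h, i, l}  B6 = {c, e, h, i, l}  B7 = {e, f, h, i, k}  B8 = {a, b, g, h, j}
Tree: B1–B2, B1–B3, B2–B4, B2–B5, B5–B6, B5–B7, B3–B8
Every bag has size at most 5, so the width is 5 − 1 = 4 and tw(G) ≤ 4. For the lower bound, the 5 vertices {d, e, f, g, i} are pairwise adjacent, and any tree decomposition puts a clique entirely inside one bag — forcing width ≥ 4. Combining the bounds, tw(G) = 4.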